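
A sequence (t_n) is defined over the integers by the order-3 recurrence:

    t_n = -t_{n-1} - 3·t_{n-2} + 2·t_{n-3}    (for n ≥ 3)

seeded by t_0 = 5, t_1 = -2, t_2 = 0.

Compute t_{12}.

t_3 = -1·0 + -3·-2 + 2·5 = 16
t_4 = -1·16 + -3·0 + 2·-2 = -20
t_5 = -1·-20 + -3·16 + 2·0 = -28
t_6 = -1·-28 + -3·-20 + 2·16 = 120
t_7 = -1·120 + -3·-28 + 2·-20 = -76
t_8 = -1·-76 + -3·120 + 2·-28 = -340
t_9 = -1·-340 + -3·-76 + 2·120 = 808
t_10 = -1·808 + -3·-340 + 2·-76 = 60
t_11 = -1·60 + -3·808 + 2·-340 = -3164
t_12 = -1·-3164 + -3·60 + 2·808 = 4600

4600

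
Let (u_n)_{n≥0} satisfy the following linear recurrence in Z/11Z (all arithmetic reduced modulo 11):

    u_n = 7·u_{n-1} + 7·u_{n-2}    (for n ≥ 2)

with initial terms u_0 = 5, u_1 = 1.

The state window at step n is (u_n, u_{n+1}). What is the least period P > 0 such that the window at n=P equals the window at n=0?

5

n=0: window = (5, 1)
n=1: window = (1, 9)
n=2: window = (9, 4)
n=3: window = (4, 3)
n=4: window = (3, 5)
n=5: window = (5, 1)
window at n=5 equals window at n=0 → period = 5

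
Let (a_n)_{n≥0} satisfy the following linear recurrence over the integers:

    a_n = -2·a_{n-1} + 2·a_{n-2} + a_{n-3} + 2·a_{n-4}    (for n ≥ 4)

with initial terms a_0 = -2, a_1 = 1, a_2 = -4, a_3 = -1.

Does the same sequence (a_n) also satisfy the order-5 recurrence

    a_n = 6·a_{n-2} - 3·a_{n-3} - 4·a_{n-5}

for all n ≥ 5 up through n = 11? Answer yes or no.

Terms a_0..a_11: -2, 1, -4, -1, -9, 14, -55, 127, -368, 963, -2645, 7102
n=5: candidate gives 14, actual a_5 = 14 ✓
n=6: candidate gives -55, actual a_6 = -55 ✓
n=7: candidate gives 127, actual a_7 = 127 ✓
n=8: candidate gives -368, actual a_8 = -368 ✓
n=9: candidate gives 963, actual a_9 = 963 ✓
n=10: candidate gives -2645, actual a_10 = -2645 ✓
n=11: candidate gives 7102, actual a_11 = 7102 ✓

yes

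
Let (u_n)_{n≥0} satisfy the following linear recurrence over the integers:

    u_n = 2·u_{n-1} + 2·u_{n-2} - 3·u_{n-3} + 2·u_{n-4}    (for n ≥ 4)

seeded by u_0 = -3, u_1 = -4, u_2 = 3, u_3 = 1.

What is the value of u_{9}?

u_4 = 2·1 + 2·3 + -3·-4 + 2·-3 = 14
u_5 = 2·14 + 2·1 + -3·3 + 2·-4 = 13
u_6 = 2·13 + 2·14 + -3·1 + 2·3 = 57
u_7 = 2·57 + 2·13 + -3·14 + 2·1 = 100
u_8 = 2·100 + 2·57 + -3·13 + 2·14 = 303
u_9 = 2·303 + 2·100 + -3·57 + 2·13 = 661

661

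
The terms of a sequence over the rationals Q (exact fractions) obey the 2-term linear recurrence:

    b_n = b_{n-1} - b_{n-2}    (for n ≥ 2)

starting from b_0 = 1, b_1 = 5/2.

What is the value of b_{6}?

1

b_2 = 1·5/2 + -1·1 = 3/2
b_3 = 1·3/2 + -1·5/2 = -1
b_4 = 1·-1 + -1·3/2 = -5/2
b_5 = 1·-5/2 + -1·-1 = -3/2
b_6 = 1·-3/2 + -1·-5/2 = 1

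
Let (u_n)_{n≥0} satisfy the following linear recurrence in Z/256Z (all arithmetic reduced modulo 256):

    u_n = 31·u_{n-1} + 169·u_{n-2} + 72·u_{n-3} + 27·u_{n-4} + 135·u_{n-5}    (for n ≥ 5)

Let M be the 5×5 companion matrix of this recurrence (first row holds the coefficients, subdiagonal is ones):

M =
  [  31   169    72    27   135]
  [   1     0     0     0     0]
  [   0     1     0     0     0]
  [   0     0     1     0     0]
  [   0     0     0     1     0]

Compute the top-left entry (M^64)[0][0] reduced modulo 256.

206

(M^64)[0][0] is the top entry after applying M 64 times to the unit state (1, 0, 0, 0, 0). Equivalently it is h_{68} for the auxiliary sequence (h_n) obeying the same recurrence with h_4 = 1 and h_i = 0 for 0 ≤ i < 4:
h_5 = 31·1 + 169·0 + 72·0 + 27·0 + 135·0 = 31
h_6 = 31·31 + 169·1 + 72·0 + 27·0 + 135·0 = 106
h_7 = 31·106 + 169·31 + 72·1 + 27·0 + 135·0 = 149
h_8 = 31·149 + 169·106 + 72·31 + 27·1 + 135·0 = 216
h_9 = 31·216 + 169·149 + 72·106 + 27·31 + 135·1 = 33
h_10 = 31·33 + 169·216 + 72·149 + 27·106 + 135·31 = 6
h_11 = 31·6 + 169·33 + 72·216 + 27·149 + 135·106 = 224
h_12 = 31·224 + 169·6 + 72·33 + 27·216 + 135·149 = 185
h_13 = 31·185 + 169·224 + 72·6 + 27·33 + 135·216 = 90
h_14 = 31·90 + 169·185 + 72·224 + 27·6 + 135·33 = 16
h_15 = 31·16 + 169·90 + 72·185 + 27·224 + 135·6 = 44
h_16 = 31·44 + 169·16 + 72·90 + 27·185 + 135·224 = 215
h_17 = 31·215 + 169·44 + 72·16 + 27·90 + 135·185 = 162
h_18 = 31·162 + 169·215 + 72·44 + 27·16 + 135·90 = 19
h_19 = 31·19 + 169·162 + 72·215 + 27·44 + 135·16 = 203
h_20 = 31·203 + 169·19 + 72·162 + 27·215 + 135·44 = 145
h_21 = 31·145 + 169·203 + 72·19 + 27·162 + 135·215 = 97
h_22 = 31·97 + 169·145 + 72·203 + 27·19 + 135·162 = 255
h_23 = 31·255 + 169·97 + 72·145 + 27·203 + 135·19 = 32
h_24 = 31·32 + 169·255 + 72·97 + 27·145 + 135·203 = 215
h_25 = 31·215 + 169·32 + 72·255 + 27·97 + 135·145 = 147
h_26 = 31·147 + 169·215 + 72·32 + 27·255 + 135·97 = 200
h_27 = 31·200 + 169·147 + 72·215 + 27·32 + 135·255 = 148
h_28 = 31·148 + 169·200 + 72·147 + 27·215 + 135·32 = 217
h_29 = 31·217 + 169·148 + 72·200 + 27·147 + 135·215 = 29
h_30 = 31·29 + 169·217 + 72·148 + 27·200 + 135·147 = 1
h_31 = 31·1 + 169·29 + 72·217 + 27·148 + 135·200 = 96
h_32 = 31·96 + 169·1 + 72·29 + 27·217 + 135·148 = 96
h_33 = 31·96 + 169·96 + 72·1 + 27·29 + 135·217 = 198
h_34 = 31·198 + 169·96 + 72·96 + 27·1 + 135·29 = 192
h_35 = 31·192 + 169·198 + 72·96 + 27·96 + 135·1 = 157
h_36 = 31·157 + 169·192 + 72·198 + 27·96 + 135·96 = 51
h_37 = 31·51 + 169·157 + 72·192 + 27·198 + 135·96 = 84
h_38 = 31·84 + 169·51 + 72·157 + 27·192 + 135·198 = 169
h_39 = 31·169 + 169·84 + 72·51 + 27·157 + 135·192 = 18
h_40 = 31·18 + 169·169 + 72·84 + 27·51 + 135·157 = 139
h_41 = 31·139 + 169·18 + 72·169 + 27·84 + 135·51 = 0
h_42 = 31·0 + 169·139 + 72·18 + 27·169 + 135·84 = 242
h_43 = 31·242 + 169·0 + 72·139 + 27·18 + 135·169 = 107
h_44 = 31·107 + 169·242 + 72·0 + 27·139 + 135·18 = 222
h_45 = 31·222 + 169·107 + 72·242 + 27·0 + 135·139 = 226
h_46 = 31·226 + 169·222 + 72·107 + 27·242 + 135·0 = 138
h_47 = 31·138 + 169·226 + 72·222 + 27·107 + 135·242 = 63
h_48 = 31·63 + 169·138 + 72·226 + 27·222 + 135·107 = 34
h_49 = 31·34 + 169·63 + 72·138 + 27·226 + 135·222 = 109
h_50 = 31·109 + 169·34 + 72·63 + 27·138 + 135·226 = 25
h_51 = 31·25 + 169·109 + 72·34 + 27·63 + 135·138 = 247
h_52 = 31·247 + 169·25 + 72·109 + 27·34 + 135·63 = 225
h_53 = 31·225 + 169·247 + 72·25 + 27·109 + 135·34 = 195
h_54 = 31·195 + 169·225 + 72·247 + 27·25 + 135·109 = 188
h_55 = 31·188 + 169·195 + 72·225 + 27·247 + 135·25 = 3
h_56 = 31·3 + 169·188 + 72·195 + 27·225 + 135·247 = 77
h_57 = 31·77 + 169·3 + 72·188 + 27·195 + 135·225 = 102
h_58 = 31·102 + 169·77 + 72·3 + 27·188 + 135·195 = 176
h_59 = 31·176 + 169·102 + 72·77 + 27·3 + 135·188 = 195
h_60 = 31·195 + 169·176 + 72·102 + 27·77 + 135·3 = 49
h_61 = 31·49 + 169·195 + 72·176 + 27·102 + 135·77 = 135
h_62 = 31·135 + 169·49 + 72·195 + 27·176 + 135·102 = 228
h_63 = 31·228 + 169·135 + 72·49 + 27·195 + 135·176 = 228
h_64 = 31·228 + 169·228 + 72·135 + 27·49 + 135·195 = 24
h_65 = 31·24 + 169·228 + 72·228 + 27·135 + 135·49 = 160
h_66 = 31·160 + 169·24 + 72·228 + 27·228 + 135·135 = 149
h_67 = 31·149 + 169·160 + 72·24 + 27·228 + 135·228 = 179
h_68 = 31·179 + 169·149 + 72·160 + 27·24 + 135·228 = 206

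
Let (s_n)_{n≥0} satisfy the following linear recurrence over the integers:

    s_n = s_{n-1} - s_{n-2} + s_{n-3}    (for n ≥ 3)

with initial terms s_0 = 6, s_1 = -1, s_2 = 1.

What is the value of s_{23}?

s_3 = 1·1 + -1·-1 + 1·6 = 8
s_4 = 1·8 + -1·1 + 1·-1 = 6
s_5 = 1·6 + -1·8 + 1·1 = -1
s_6 = 1·-1 + -1·6 + 1·8 = 1
(s_4, s_5, s_6) = (6, -1, 1) = (s_0, s_1, s_2), so the sequence has period 4.
23 ≡ 3 (mod 4), hence s_23 = s_3 = 8.

8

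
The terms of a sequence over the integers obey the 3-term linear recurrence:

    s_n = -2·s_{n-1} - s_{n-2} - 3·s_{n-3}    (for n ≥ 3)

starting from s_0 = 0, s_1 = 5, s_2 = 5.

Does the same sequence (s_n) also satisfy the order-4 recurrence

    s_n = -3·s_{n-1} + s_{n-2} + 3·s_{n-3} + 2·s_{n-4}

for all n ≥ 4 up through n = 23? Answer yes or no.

Terms s_0..s_23: 0, 5, 5, -15, 10, -20, 75, -160, 305, -675, 1525, -3290, 7080, -15445, 33680, -73155, 158965, -345815, 752130, -1635340, 3555995, -7733040, 16816105, -36567155
n=4: candidate gives 65, actual s_4 = 10 ✗

no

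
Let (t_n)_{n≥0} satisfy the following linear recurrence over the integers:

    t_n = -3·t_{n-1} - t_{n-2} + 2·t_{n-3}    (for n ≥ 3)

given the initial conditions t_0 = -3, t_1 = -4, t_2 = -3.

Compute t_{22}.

-16553738

t_3 = -3·-3 + -1·-4 + 2·-3 = 7
t_4 = -3·7 + -1·-3 + 2·-4 = -26
t_5 = -3·-26 + -1·7 + 2·-3 = 65
t_6 = -3·65 + -1·-26 + 2·7 = -155
t_7 = -3·-155 + -1·65 + 2·-26 = 348
t_8 = -3·348 + -1·-155 + 2·65 = -759
t_9 = -3·-759 + -1·348 + 2·-155 = 1619
t_10 = -3·1619 + -1·-759 + 2·348 = -3402
t_11 = -3·-3402 + -1·1619 + 2·-759 = 7069
t_12 = -3·7069 + -1·-3402 + 2·1619 = -14567
t_13 = -3·-14567 + -1·7069 + 2·-3402 = 29828
t_14 = -3·29828 + -1·-14567 + 2·7069 = -60779
t_15 = -3·-60779 + -1·29828 + 2·-14567 = 123375
t_16 = -3·123375 + -1·-60779 + 2·29828 = -249690
t_17 = -3·-249690 + -1·123375 + 2·-60779 = 504137
t_18 = -3·504137 + -1·-249690 + 2·123375 = -1015971
t_19 = -3·-1015971 + -1·504137 + 2·-249690 = 2044396
t_20 = -3·2044396 + -1·-1015971 + 2·504137 = -4108943
t_21 = -3·-4108943 + -1·2044396 + 2·-1015971 = 8250491
t_22 = -3·8250491 + -1·-4108943 + 2·2044396 = -16553738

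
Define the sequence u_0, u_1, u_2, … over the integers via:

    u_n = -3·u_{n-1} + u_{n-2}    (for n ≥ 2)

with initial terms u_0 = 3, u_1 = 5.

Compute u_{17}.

u_2 = -3·5 + 1·3 = -12
u_3 = -3·-12 + 1·5 = 41
u_4 = -3·41 + 1·-12 = -135
u_5 = -3·-135 + 1·41 = 446
u_6 = -3·446 + 1·-135 = -1473
u_7 = -3·-1473 + 1·446 = 4865
u_8 = -3·4865 + 1·-1473 = -16068
u_9 = -3·-16068 + 1·4865 = 53069
u_10 = -3·53069 + 1·-16068 = -175275
u_11 = -3·-175275 + 1·53069 = 578894
u_12 = -3·578894 + 1·-175275 = -1911957
u_13 = -3·-1911957 + 1·578894 = 6314765
u_14 = -3·6314765 + 1·-1911957 = -20856252
u_15 = -3·-20856252 + 1·6314765 = 68883521
u_16 = -3·68883521 + 1·-20856252 = -227506815
u_17 = -3·-227506815 + 1·68883521 = 751403966

751403966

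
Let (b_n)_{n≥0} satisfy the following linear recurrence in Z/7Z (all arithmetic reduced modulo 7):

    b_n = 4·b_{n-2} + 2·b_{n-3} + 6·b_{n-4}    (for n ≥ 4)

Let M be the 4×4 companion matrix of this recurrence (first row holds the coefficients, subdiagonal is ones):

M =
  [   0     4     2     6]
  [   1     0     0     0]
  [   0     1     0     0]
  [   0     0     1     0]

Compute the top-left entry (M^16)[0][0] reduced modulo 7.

(M^16)[0][0] is the top entry after applying M 16 times to the unit state (1, 0, 0, 0). Equivalently it is h_{19} for the auxiliary sequence (h_n) obeying the same recurrence with h_3 = 1 and h_i = 0 for 0 ≤ i < 3:
h_4 = 0·1 + 4·0 + 2·0 + 6·0 = 0
h_5 = 0·0 + 4·1 + 2·0 + 6·0 = 4
h_6 = 0·4 + 4·0 + 2·1 + 6·0 = 2
h_7 = 0·2 + 4·4 + 2·0 + 6·1 = 1
h_8 = 0·1 + 4·2 + 2·4 + 6·0 = 2
h_9 = 0·2 + 4·1 + 2·2 + 6·4 = 4
h_10 = 0·4 + 4·2 + 2·1 + 6·2 = 1
h_11 = 0·1 + 4·4 + 2·2 + 6·1 = 5
h_12 = 0·5 + 4·1 + 2·4 + 6·2 = 3
h_13 = 0·3 + 4·5 + 2·1 + 6·4 = 4
h_14 = 0·4 + 4·3 + 2·5 + 6·1 = 0
h_15 = 0·0 + 4·4 + 2·3 + 6·5 = 3
h_16 = 0·3 + 4·0 + 2·4 + 6·3 = 5
h_17 = 0·5 + 4·3 + 2·0 + 6·4 = 1
h_18 = 0·1 + 4·5 + 2·3 + 6·0 = 5
h_19 = 0·5 + 4·1 + 2·5 + 6·3 = 4

4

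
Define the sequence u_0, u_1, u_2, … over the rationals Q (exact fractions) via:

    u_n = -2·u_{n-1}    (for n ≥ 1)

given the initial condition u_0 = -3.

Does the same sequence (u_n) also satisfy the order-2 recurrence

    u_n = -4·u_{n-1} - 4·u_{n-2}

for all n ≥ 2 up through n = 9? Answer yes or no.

yes

Terms u_0..u_9: -3, 6, -12, 24, -48, 96, -192, 384, -768, 1536
n=2: candidate gives -12, actual u_2 = -12 ✓
n=3: candidate gives 24, actual u_3 = 24 ✓
n=4: candidate gives -48, actual u_4 = -48 ✓
n=5: candidate gives 96, actual u_5 = 96 ✓
n=6: candidate gives -192, actual u_6 = -192 ✓
n=7: candidate gives 384, actual u_7 = 384 ✓
n=8: candidate gives -768, actual u_8 = -768 ✓
n=9: candidate gives 1536, actual u_9 = 1536 ✓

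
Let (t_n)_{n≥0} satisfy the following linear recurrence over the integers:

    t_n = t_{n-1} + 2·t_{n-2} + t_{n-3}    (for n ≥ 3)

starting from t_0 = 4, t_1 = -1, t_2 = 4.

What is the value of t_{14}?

t_3 = 1·4 + 2·-1 + 1·4 = 6
t_4 = 1·6 + 2·4 + 1·-1 = 13
t_5 = 1·13 + 2·6 + 1·4 = 29
t_6 = 1·29 + 2·13 + 1·6 = 61
t_7 = 1·61 + 2·29 + 1·13 = 132
t_8 = 1·132 + 2·61 + 1·29 = 283
t_9 = 1·283 + 2·132 + 1·61 = 608
t_10 = 1·608 + 2·283 + 1·132 = 1306
t_11 = 1·1306 + 2·608 + 1·283 = 2805
t_12 = 1·2805 + 2·1306 + 1·608 = 6025
t_13 = 1·6025 + 2·2805 + 1·1306 = 12941
t_14 = 1·12941 + 2·6025 + 1·2805 = 27796

27796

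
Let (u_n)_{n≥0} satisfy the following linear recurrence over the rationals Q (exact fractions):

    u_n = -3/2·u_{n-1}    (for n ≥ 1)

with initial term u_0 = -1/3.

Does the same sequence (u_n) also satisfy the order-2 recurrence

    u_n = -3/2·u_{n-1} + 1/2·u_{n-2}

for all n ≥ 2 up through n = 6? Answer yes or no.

no

Terms u_0..u_6: -1/3, 1/2, -3/4, 9/8, -27/16, 81/32, -243/64
n=2: candidate gives -11/12, actual u_2 = -3/4 ✗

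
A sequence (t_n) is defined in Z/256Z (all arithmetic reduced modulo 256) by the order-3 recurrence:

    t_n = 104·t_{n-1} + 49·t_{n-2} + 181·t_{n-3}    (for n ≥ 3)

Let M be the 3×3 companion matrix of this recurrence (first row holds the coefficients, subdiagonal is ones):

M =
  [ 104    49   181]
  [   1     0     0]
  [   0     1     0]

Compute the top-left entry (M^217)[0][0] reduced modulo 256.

(M^217)[0][0] is the top entry after applying M 217 times to the unit state (1, 0, 0). Equivalently it is h_{219} for the auxiliary sequence (h_n) obeying the same recurrence with h_2 = 1 and h_i = 0 for 0 ≤ i < 2:
h_3 = 104·1 + 49·0 + 181·0 = 104
h_4 = 104·104 + 49·1 + 181·0 = 113
h_5 = 104·113 + 49·104 + 181·1 = 133
h_6 = 104·133 + 49·113 + 181·104 = 49
h_7 = 104·49 + 49·133 + 181·113 = 66
h_8 = 104·66 + 49·49 + 181·133 = 58
Continuing the recurrence:
  h_9 = 215;  h_10 = 28;  h_11 = 137;  h_12 = 7;  h_13 = 221;  h_14 = 252
  h_15 = 160;  h_16 = 125;  h_17 = 148;  h_18 = 45;  h_19 = 253;  h_20 = 9
  h_21 = 230;  h_22 = 10;  h_23 = 115;  h_24 = 64;  h_25 = 21;  h_26 = 23
  h_27 = 157;  h_28 = 8;  h_29 = 144;  h_30 = 9;  h_31 = 224;  h_32 = 137
  h_33 = 229;  h_34 = 161;  h_35 = 26;  h_36 = 74;  h_37 = 223;  h_38 = 36
  h_39 = 161;  h_40 = 247;  h_41 = 157;  h_42 = 228;  h_43 = 80;  h_44 = 37
  h_45 = 140;  h_46 = 133;  h_47 = 253;  h_48 = 57;  h_49 = 158;  h_50 = 250
  h_51 = 27;  h_52 = 136;  h_53 = 45;  h_54 = 103;  h_55 = 157;  h_56 = 80
  h_57 = 96;  h_58 = 81;  h_59 = 216;  h_60 = 33;  h_61 = 5;  h_62 = 17
  h_63 = 50;  h_64 = 26;  h_65 = 39;  h_66 = 44;  h_67 = 185;  h_68 = 39
  h_69 = 93;  h_70 = 12;  h_71 = 64;  h_72 = 13;  h_73 = 4;  h_74 = 93
  h_75 = 189;  h_76 = 105;  h_77 = 150;  h_78 = 170;  h_79 = 3;  h_80 = 208
  h_81 = 69;  h_82 = 247;  h_83 = 157;  h_84 = 216;  h_85 = 112;  h_86 = 217
  h_87 = 80;  h_88 = 57;  h_89 = 229;  h_90 = 129;  h_91 = 138;  h_92 = 170
  h_93 = 175;  h_94 = 52;  h_95 = 209;  h_96 = 151;  h_97 = 29;  h_98 = 116
  h_99 = 112;  h_100 = 53;  h_101 = 252;  h_102 = 181;  h_103 = 61;  h_104 = 153
  h_105 = 206;  h_106 = 26;  h_107 = 43;  h_108 = 24;  h_109 = 93;  h_110 = 199
  h_111 = 157;  h_112 = 160;  h_113 = 192;  h_114 = 161;  h_115 = 72;  h_116 = 209
  h_117 = 133;  h_118 = 241;  h_119 = 34;  h_120 = 250;  h_121 = 119;  h_122 = 60
  h_123 = 233;  h_124 = 71;  h_125 = 221;  h_126 = 28;  h_127 = 224;  h_128 = 157
  h_129 = 116;  h_130 = 141;  h_131 = 125;  h_132 = 201;  h_133 = 70;  h_134 = 74
  h_135 = 147;  h_136 = 96;  h_137 = 117;  h_138 = 215;  h_139 = 157;  h_140 = 168
  h_141 = 80;  h_142 = 169;  h_143 = 192;  h_144 = 233;  h_145 = 229;  h_146 = 97
  h_147 = 250;  h_148 = 10;  h_149 = 127;  h_150 = 68;  h_151 = 1;  h_152 = 55
  h_153 = 157;  h_154 = 4;  h_155 = 144;  h_156 = 69;  h_157 = 108;  h_158 = 229
  h_159 = 125;  h_160 = 249;  h_161 = 254;  h_162 = 58;  h_163 = 59;  h_164 = 168
  h_165 = 141;  h_166 = 39;  h_167 = 157;  h_168 = 240;  h_169 = 32;  h_170 = 241
  h_171 = 184;  h_172 = 129;  h_173 = 5;  h_174 = 209;  h_175 = 18;  h_176 = 218
  h_177 = 199;  h_178 = 76;  h_179 = 25;  h_180 = 103;  h_181 = 93;  h_182 = 44
  h_183 = 128;  h_184 = 45;  h_185 = 228;  h_186 = 189;  h_187 = 61;  h_188 = 41
  h_189 = 246;  h_190 = 234;  h_191 = 35;  h_192 = 240;  h_193 = 165;  h_194 = 183
  h_195 = 157;  h_196 = 120;  h_197 = 48;  h_198 = 121;  h_199 = 48;  h_200 = 153
  h_201 = 229;  h_202 = 65;  h_203 = 106;  h_204 = 106;  h_205 = 79;  h_206 = 84
  h_207 = 49;  h_208 = 215;  h_209 = 29;  h_210 = 148;  h_211 = 176;  h_212 = 85
  h_213 = 220;  h_214 = 21;  h_215 = 189;  h_216 = 89;  h_217 = 46
h_218 = 104·46 + 49·89 + 181·189 = 90
h_219 = 104·90 + 49·46 + 181·89 = 75

75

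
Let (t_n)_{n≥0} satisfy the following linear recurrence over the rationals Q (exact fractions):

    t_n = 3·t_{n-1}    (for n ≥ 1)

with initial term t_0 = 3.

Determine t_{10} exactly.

t_1 = 3·3 = 9
t_2 = 3·9 = 27
t_3 = 3·27 = 81
t_4 = 3·81 = 243
t_5 = 3·243 = 729
t_6 = 3·729 = 2187
t_7 = 3·2187 = 6561
t_8 = 3·6561 = 19683
t_9 = 3·19683 = 59049
t_10 = 3·59049 = 177147

177147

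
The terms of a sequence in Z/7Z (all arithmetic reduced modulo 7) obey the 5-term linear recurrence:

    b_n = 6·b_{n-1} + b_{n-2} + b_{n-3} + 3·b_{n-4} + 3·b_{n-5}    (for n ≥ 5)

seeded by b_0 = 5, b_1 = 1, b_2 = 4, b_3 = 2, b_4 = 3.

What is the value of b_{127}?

b_5 = 6·3 + 1·2 + 1·4 + 3·1 + 3·5 = 0
b_6 = 6·0 + 1·3 + 1·2 + 3·4 + 3·1 = 6
b_7 = 6·6 + 1·0 + 1·3 + 3·2 + 3·4 = 1
b_8 = 6·1 + 1·6 + 1·0 + 3·3 + 3·2 = 6
b_9 = 6·6 + 1·1 + 1·6 + 3·0 + 3·3 = 3
b_10 = 6·3 + 1·6 + 1·1 + 3·6 + 3·0 = 1
b_11 = 6·1 + 1·3 + 1·6 + 3·1 + 3·6 = 1
b_12 = 6·1 + 1·1 + 1·3 + 3·6 + 3·1 = 3
b_13 = 6·3 + 1·1 + 1·1 + 3·3 + 3·6 = 5
b_14 = 6·5 + 1·3 + 1·1 + 3·1 + 3·3 = 4
b_15 = 6·4 + 1·5 + 1·3 + 3·1 + 3·1 = 3
b_16 = 6·3 + 1·4 + 1·5 + 3·3 + 3·1 = 4
b_17 = 6·4 + 1·3 + 1·4 + 3·5 + 3·3 = 6
b_18 = 6·6 + 1·4 + 1·3 + 3·4 + 3·5 = 0
b_19 = 6·0 + 1·6 + 1·4 + 3·3 + 3·4 = 3
b_20 = 6·3 + 1·0 + 1·6 + 3·4 + 3·3 = 3
b_21 = 6·3 + 1·3 + 1·0 + 3·6 + 3·4 = 2
b_22 = 6·2 + 1·3 + 1·3 + 3·0 + 3·6 = 1
b_23 = 6·1 + 1·2 + 1·3 + 3·3 + 3·0 = 6
b_24 = 6·6 + 1·1 + 1·2 + 3·3 + 3·3 = 1
b_25 = 6·1 + 1·6 + 1·1 + 3·2 + 3·3 = 0
b_26 = 6·0 + 1·1 + 1·6 + 3·1 + 3·2 = 2
b_27 = 6·2 + 1·0 + 1·1 + 3·6 + 3·1 = 6
b_28 = 6·6 + 1·2 + 1·0 + 3·1 + 3·6 = 3
b_29 = 6·3 + 1·6 + 1·2 + 3·0 + 3·1 = 1
b_30 = 6·1 + 1·3 + 1·6 + 3·2 + 3·0 = 0
b_31 = 6·0 + 1·1 + 1·3 + 3·6 + 3·2 = 0
b_32 = 6·0 + 1·0 + 1·1 + 3·3 + 3·6 = 0
b_33 = 6·0 + 1·0 + 1·0 + 3·1 + 3·3 = 5
b_34 = 6·5 + 1·0 + 1·0 + 3·0 + 3·1 = 5
b_35 = 6·5 + 1·5 + 1·0 + 3·0 + 3·0 = 0
b_36 = 6·0 + 1·5 + 1·5 + 3·0 + 3·0 = 3
b_37 = 6·3 + 1·0 + 1·5 + 3·5 + 3·0 = 3
b_38 = 6·3 + 1·3 + 1·0 + 3·5 + 3·5 = 2
b_39 = 6·2 + 1·3 + 1·3 + 3·0 + 3·5 = 5
b_40 = 6·5 + 1·2 + 1·3 + 3·3 + 3·0 = 2
b_41 = 6·2 + 1·5 + 1·2 + 3·3 + 3·3 = 2
b_42 = 6·2 + 1·2 + 1·5 + 3·2 + 3·3 = 6
b_43 = 6·6 + 1·2 + 1·2 + 3·5 + 3·2 = 5
b_44 = 6·5 + 1·6 + 1·2 + 3·2 + 3·5 = 3
b_45 = 6·3 + 1·5 + 1·6 + 3·2 + 3·2 = 6
b_46 = 6·6 + 1·3 + 1·5 + 3·6 + 3·2 = 5
b_47 = 6·5 + 1·6 + 1·3 + 3·5 + 3·6 = 2
b_48 = 6·2 + 1·5 + 1·6 + 3·3 + 3·5 = 5
b_49 = 6·5 + 1·2 + 1·5 + 3·6 + 3·3 = 1
b_50 = 6·1 + 1·5 + 1·2 + 3·5 + 3·6 = 4
b_51 = 6·4 + 1·1 + 1·5 + 3·2 + 3·5 = 2
b_52 = 6·2 + 1·4 + 1·1 + 3·5 + 3·2 = 3
(b_48, b_49, b_50, b_51, b_52) = (5, 1, 4, 2, 3) = (b_0, b_1, b_2, b_3, b_4), so the sequence has period 48.
127 ≡ 31 (mod 48), hence b_127 = b_31 = 0.

0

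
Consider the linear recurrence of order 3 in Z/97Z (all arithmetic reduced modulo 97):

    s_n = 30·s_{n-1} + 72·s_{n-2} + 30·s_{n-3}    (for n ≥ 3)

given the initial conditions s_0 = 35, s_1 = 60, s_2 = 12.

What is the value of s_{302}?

2

s_3 = 30·12 + 72·60 + 30·35 = 7
s_4 = 30·7 + 72·12 + 30·60 = 61
s_5 = 30·61 + 72·7 + 30·12 = 75
s_6 = 30·75 + 72·61 + 30·7 = 62
s_7 = 30·62 + 72·75 + 30·61 = 69
s_8 = 30·69 + 72·62 + 30·75 = 54
Continuing the recurrence:
  s_9 = 9;  s_10 = 20;  s_11 = 55;  s_12 = 62;  s_13 = 18;  s_14 = 58
  s_15 = 46;  s_16 = 82;  s_17 = 43;  s_18 = 38;  s_19 = 3;  s_20 = 42
  s_21 = 94;  s_22 = 17;  s_23 = 2;  s_24 = 30;  s_25 = 2;  s_26 = 49
  s_27 = 89;  s_28 = 50;  s_29 = 66;  s_30 = 5;  s_31 = 0;  s_32 = 12
  s_33 = 25;  s_34 = 62;  s_35 = 43;  s_36 = 5;  s_37 = 62;  s_38 = 18
  s_39 = 13;  s_40 = 54;  s_41 = 89;  s_42 = 61;  s_43 = 61;  s_44 = 65
  s_45 = 24;  s_46 = 52;  s_47 = 0;  s_48 = 2;  s_49 = 68;  s_50 = 50
  s_51 = 54;  s_52 = 82;  s_53 = 88;  s_54 = 76;  s_55 = 18;  s_56 = 19
  s_57 = 72;  s_58 = 91;  s_59 = 45;  s_60 = 71;  s_61 = 49;  s_62 = 75
  s_63 = 51;  s_64 = 58;  s_65 = 96;  s_66 = 50;  s_67 = 64;  s_68 = 58
  s_69 = 88;  s_70 = 6;  s_71 = 11;  s_72 = 7;  s_73 = 18;  s_74 = 16
  s_75 = 46;  s_76 = 65;  s_77 = 19;  s_78 = 34;  s_79 = 70;  s_80 = 74
  s_81 = 35;  s_82 = 39;  s_83 = 90;  s_84 = 59;  s_85 = 11;  s_86 = 3
  s_87 = 33;  s_88 = 81;  s_89 = 46;  s_90 = 54;  s_91 = 87;  s_92 = 21
  s_93 = 75;  s_94 = 67;  s_95 = 86;  s_96 = 51;  s_97 = 32;  s_98 = 34
  s_99 = 4;  s_100 = 36;  s_101 = 60;  s_102 = 50;  s_103 = 13;  s_104 = 67
  s_105 = 81;  s_106 = 78;  s_107 = 94;  s_108 = 2;  s_109 = 50;  s_110 = 2
  s_111 = 34;  s_112 = 45;  s_113 = 75;  s_114 = 11;  s_115 = 96;  s_116 = 5
  s_117 = 20;  s_118 = 57;  s_119 = 2;  s_120 = 11;  s_121 = 50;  s_122 = 24
  s_123 = 91;  s_124 = 41;  s_125 = 63;  s_126 = 6;  s_127 = 29;  s_128 = 88
  s_129 = 58;  s_130 = 22;  s_131 = 7;  s_132 = 42;  s_133 = 96;  s_134 = 3
  s_135 = 17;  s_136 = 17;  s_137 = 78;  s_138 = 0;  s_139 = 15;  s_140 = 74
  s_141 = 2;  s_142 = 18;  s_143 = 91;  s_144 = 12;  s_145 = 80;  s_146 = 77
  s_147 = 88;  s_148 = 11;  s_149 = 52;  s_150 = 45;  s_151 = 89;  s_152 = 1
  s_153 = 28;  s_154 = 90;  s_155 = 90;  s_156 = 29;  s_157 = 59;  s_158 = 59
  s_159 = 1;  s_160 = 34;  s_161 = 49;  s_162 = 68;  s_163 = 89;  s_164 = 15
  s_165 = 71;  s_166 = 60;  s_167 = 87;  s_168 = 39;  s_169 = 19;  s_170 = 71
  s_171 = 12;  s_172 = 28;  s_173 = 51;  s_174 = 26;  s_175 = 54;  s_176 = 75
  s_177 = 31;  s_178 = 93;  s_179 = 94;  s_180 = 67;  s_181 = 25;  s_182 = 52
  s_183 = 35;  s_184 = 15;  s_185 = 68;  s_186 = 96;  s_187 = 78;  s_188 = 40
  s_189 = 93;  s_190 = 56;  s_191 = 70;  s_192 = 95;  s_193 = 64;  s_194 = 93
  s_195 = 63;  s_196 = 30;  s_197 = 78;  s_198 = 85;  s_199 = 45;  s_200 = 13
  s_201 = 69;  s_202 = 88;  s_203 = 44;  s_204 = 26;  s_205 = 89;  s_206 = 42
  s_207 = 9;  s_208 = 47;  s_209 = 20;  s_210 = 83;  s_211 = 5;  s_212 = 33
  s_213 = 57;  s_214 = 65;  s_215 = 60;  s_216 = 42;  s_217 = 61;  s_218 = 58
  s_219 = 20;  s_220 = 10;  s_221 = 85;  s_222 = 87;  s_223 = 9;  s_224 = 63
  s_225 = 7;  s_226 = 69;  s_227 = 2;  s_228 = 0;  s_229 = 80;  s_230 = 35
  s_231 = 20;  s_232 = 88;  s_233 = 86;  s_234 = 10;  s_235 = 14;  s_236 = 34
  s_237 = 0;  s_238 = 55;  s_239 = 51;  s_240 = 58;  s_241 = 78;  s_242 = 92
  s_243 = 28;  s_244 = 7;  s_245 = 39;  s_246 = 89;  s_247 = 62;  s_248 = 29
  s_249 = 50;  s_250 = 16;  s_251 = 3;  s_252 = 26;  s_253 = 21;  s_254 = 70
  s_255 = 27;  s_256 = 78;  s_257 = 79;  s_258 = 66;  s_259 = 17;  s_260 = 66
  s_261 = 43;  s_262 = 53;  s_263 = 70;  s_264 = 28;  s_265 = 1;  s_266 = 72
  s_267 = 65;  s_268 = 83;  s_269 = 18;  s_270 = 27;  s_271 = 37;  s_272 = 5
  s_273 = 35;  s_274 = 95;  s_275 = 88;  s_276 = 54;  s_277 = 39;  s_278 = 35
  s_279 = 46;  s_280 = 26;  s_281 = 1;  s_282 = 81;  s_283 = 81;  s_284 = 47
  s_285 = 69;  s_286 = 27;  s_287 = 10;  s_288 = 46;  s_289 = 0;  s_290 = 23
  s_291 = 33;  s_292 = 27;  s_293 = 93;  s_294 = 1;  s_295 = 67;  s_296 = 22
  s_297 = 82;  s_298 = 40;  s_299 = 4;  s_300 = 28
s_301 = 30·28 + 72·4 + 30·40 = 0
s_302 = 30·0 + 72·28 + 30·4 = 2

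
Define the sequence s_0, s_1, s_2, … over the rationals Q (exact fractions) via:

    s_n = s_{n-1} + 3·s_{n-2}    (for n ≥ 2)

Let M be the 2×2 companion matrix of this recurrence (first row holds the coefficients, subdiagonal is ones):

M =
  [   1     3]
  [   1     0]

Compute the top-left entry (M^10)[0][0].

(M^10)[0][0] is the top entry after applying M 10 times to the unit state (1, 0). Equivalently it is h_{11} for the auxiliary sequence (h_n) obeying the same recurrence with h_1 = 1 and h_i = 0 for 0 ≤ i < 1:
h_2 = 1·1 + 3·0 = 1
h_3 = 1·1 + 3·1 = 4
h_4 = 1·4 + 3·1 = 7
h_5 = 1·7 + 3·4 = 19
h_6 = 1·19 + 3·7 = 40
h_7 = 1·40 + 3·19 = 97
h_8 = 1·97 + 3·40 = 217
h_9 = 1·217 + 3·97 = 508
h_10 = 1·508 + 3·217 = 1159
h_11 = 1·1159 + 3·508 = 2683

2683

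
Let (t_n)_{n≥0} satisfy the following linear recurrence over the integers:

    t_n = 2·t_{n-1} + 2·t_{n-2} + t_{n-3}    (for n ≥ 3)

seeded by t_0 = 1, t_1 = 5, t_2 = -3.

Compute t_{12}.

37329

t_3 = 2·-3 + 2·5 + 1·1 = 5
t_4 = 2·5 + 2·-3 + 1·5 = 9
t_5 = 2·9 + 2·5 + 1·-3 = 25
t_6 = 2·25 + 2·9 + 1·5 = 73
t_7 = 2·73 + 2·25 + 1·9 = 205
t_8 = 2·205 + 2·73 + 1·25 = 581
t_9 = 2·581 + 2·205 + 1·73 = 1645
t_10 = 2·1645 + 2·581 + 1·205 = 4657
t_11 = 2·4657 + 2·1645 + 1·581 = 13185
t_12 = 2·13185 + 2·4657 + 1·1645 = 37329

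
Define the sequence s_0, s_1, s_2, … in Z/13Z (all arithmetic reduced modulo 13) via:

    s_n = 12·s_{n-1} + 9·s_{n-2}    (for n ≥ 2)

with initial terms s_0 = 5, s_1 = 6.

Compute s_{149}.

s_2 = 12·6 + 9·5 = 0
s_3 = 12·0 + 9·6 = 2
s_4 = 12·2 + 9·0 = 11
s_5 = 12·11 + 9·2 = 7
s_6 = 12·7 + 9·11 = 1
s_7 = 12·1 + 9·7 = 10
s_8 = 12·10 + 9·1 = 12
s_9 = 12·12 + 9·10 = 0
s_10 = 12·0 + 9·12 = 4
s_11 = 12·4 + 9·0 = 9
s_12 = 12·9 + 9·4 = 1
s_13 = 12·1 + 9·9 = 2
s_14 = 12·2 + 9·1 = 7
s_15 = 12·7 + 9·2 = 11
s_16 = 12·11 + 9·7 = 0
s_17 = 12·0 + 9·11 = 8
s_18 = 12·8 + 9·0 = 5
s_19 = 12·5 + 9·8 = 2
s_20 = 12·2 + 9·5 = 4
s_21 = 12·4 + 9·2 = 1
s_22 = 12·1 + 9·4 = 9
s_23 = 12·9 + 9·1 = 0
s_24 = 12·0 + 9·9 = 3
s_25 = 12·3 + 9·0 = 10
s_26 = 12·10 + 9·3 = 4
s_27 = 12·4 + 9·10 = 8
s_28 = 12·8 + 9·4 = 2
s_29 = 12·2 + 9·8 = 5
s_30 = 12·5 + 9·2 = 0
s_31 = 12·0 + 9·5 = 6
s_32 = 12·6 + 9·0 = 7
s_33 = 12·7 + 9·6 = 8
s_34 = 12·8 + 9·7 = 3
s_35 = 12·3 + 9·8 = 4
s_36 = 12·4 + 9·3 = 10
s_37 = 12·10 + 9·4 = 0
s_38 = 12·0 + 9·10 = 12
s_39 = 12·12 + 9·0 = 1
s_40 = 12·1 + 9·12 = 3
s_41 = 12·3 + 9·1 = 6
s_42 = 12·6 + 9·3 = 8
s_43 = 12·8 + 9·6 = 7
s_44 = 12·7 + 9·8 = 0
s_45 = 12·0 + 9·7 = 11
s_46 = 12·11 + 9·0 = 2
s_47 = 12·2 + 9·11 = 6
s_48 = 12·6 + 9·2 = 12
s_49 = 12·12 + 9·6 = 3
s_50 = 12·3 + 9·12 = 1
s_51 = 12·1 + 9·3 = 0
s_52 = 12·0 + 9·1 = 9
s_53 = 12·9 + 9·0 = 4
s_54 = 12·4 + 9·9 = 12
s_55 = 12·12 + 9·4 = 11
s_56 = 12·11 + 9·12 = 6
s_57 = 12·6 + 9·11 = 2
s_58 = 12·2 + 9·6 = 0
s_59 = 12·0 + 9·2 = 5
s_60 = 12·5 + 9·0 = 8
s_61 = 12·8 + 9·5 = 11
s_62 = 12·11 + 9·8 = 9
s_63 = 12·9 + 9·11 = 12
s_64 = 12·12 + 9·9 = 4
s_65 = 12·4 + 9·12 = 0
s_66 = 12·0 + 9·4 = 10
s_67 = 12·10 + 9·0 = 3
s_68 = 12·3 + 9·10 = 9
s_69 = 12·9 + 9·3 = 5
s_70 = 12·5 + 9·9 = 11
s_71 = 12·11 + 9·5 = 8
s_72 = 12·8 + 9·11 = 0
s_73 = 12·0 + 9·8 = 7
s_74 = 12·7 + 9·0 = 6
s_75 = 12·6 + 9·7 = 5
s_76 = 12·5 + 9·6 = 10
s_77 = 12·10 + 9·5 = 9
s_78 = 12·9 + 9·10 = 3
s_79 = 12·3 + 9·9 = 0
s_80 = 12·0 + 9·3 = 1
s_81 = 12·1 + 9·0 = 12
s_82 = 12·12 + 9·1 = 10
s_83 = 12·10 + 9·12 = 7
s_84 = 12·7 + 9·10 = 5
s_85 = 12·5 + 9·7 = 6
s_86 = 12·6 + 9·5 = 0
s_87 = 12·0 + 9·6 = 2
s_88 = 12·2 + 9·0 = 11
s_89 = 12·11 + 9·2 = 7
s_90 = 12·7 + 9·11 = 1
s_91 = 12·1 + 9·7 = 10
s_92 = 12·10 + 9·1 = 12
s_93 = 12·12 + 9·10 = 0
s_94 = 12·0 + 9·12 = 4
s_95 = 12·4 + 9·0 = 9
s_96 = 12·9 + 9·4 = 1
s_97 = 12·1 + 9·9 = 2
s_98 = 12·2 + 9·1 = 7
s_99 = 12·7 + 9·2 = 11
s_100 = 12·11 + 9·7 = 0
s_101 = 12·0 + 9·11 = 8
s_102 = 12·8 + 9·0 = 5
s_103 = 12·5 + 9·8 = 2
s_104 = 12·2 + 9·5 = 4
s_105 = 12·4 + 9·2 = 1
s_106 = 12·1 + 9·4 = 9
s_107 = 12·9 + 9·1 = 0
s_108 = 12·0 + 9·9 = 3
s_109 = 12·3 + 9·0 = 10
s_110 = 12·10 + 9·3 = 4
s_111 = 12·4 + 9·10 = 8
s_112 = 12·8 + 9·4 = 2
s_113 = 12·2 + 9·8 = 5
s_114 = 12·5 + 9·2 = 0
s_115 = 12·0 + 9·5 = 6
s_116 = 12·6 + 9·0 = 7
s_117 = 12·7 + 9·6 = 8
s_118 = 12·8 + 9·7 = 3
s_119 = 12·3 + 9·8 = 4
s_120 = 12·4 + 9·3 = 10
s_121 = 12·10 + 9·4 = 0
s_122 = 12·0 + 9·10 = 12
s_123 = 12·12 + 9·0 = 1
s_124 = 12·1 + 9·12 = 3
s_125 = 12·3 + 9·1 = 6
s_126 = 12·6 + 9·3 = 8
s_127 = 12·8 + 9·6 = 7
s_128 = 12·7 + 9·8 = 0
s_129 = 12·0 + 9·7 = 11
s_130 = 12·11 + 9·0 = 2
s_131 = 12·2 + 9·11 = 6
s_132 = 12·6 + 9·2 = 12
s_133 = 12·12 + 9·6 = 3
s_134 = 12·3 + 9·12 = 1
s_135 = 12·1 + 9·3 = 0
s_136 = 12·0 + 9·1 = 9
s_137 = 12·9 + 9·0 = 4
s_138 = 12·4 + 9·9 = 12
s_139 = 12·12 + 9·4 = 11
s_140 = 12·11 + 9·12 = 6
s_141 = 12·6 + 9·11 = 2
s_142 = 12·2 + 9·6 = 0
s_143 = 12·0 + 9·2 = 5
s_144 = 12·5 + 9·0 = 8
s_145 = 12·8 + 9·5 = 11
s_146 = 12·11 + 9·8 = 9
s_147 = 12·9 + 9·11 = 12
s_148 = 12·12 + 9·9 = 4
s_149 = 12·4 + 9·12 = 0

0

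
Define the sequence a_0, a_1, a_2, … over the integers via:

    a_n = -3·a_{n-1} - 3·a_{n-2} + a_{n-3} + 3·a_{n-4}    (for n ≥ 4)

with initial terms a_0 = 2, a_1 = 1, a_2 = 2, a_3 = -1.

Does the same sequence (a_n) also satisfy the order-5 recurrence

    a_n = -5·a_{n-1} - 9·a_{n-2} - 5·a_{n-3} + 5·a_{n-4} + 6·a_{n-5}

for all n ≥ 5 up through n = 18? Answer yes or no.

yes

Terms a_0..a_18: 2, 1, 2, -1, 4, -4, 5, -2, -1, 2, 10, -43, 98, -149, 140, -4, -263, 494, -277
n=5: candidate gives -4, actual a_5 = -4 ✓
n=6: candidate gives 5, actual a_6 = 5 ✓
n=7: candidate gives -2, actual a_7 = -2 ✓
n=8: candidate gives -1, actual a_8 = -1 ✓
n=9: candidate gives 2, actual a_9 = 2 ✓
n=10: candidate gives 10, actual a_10 = 10 ✓
n=11: candidate gives -43, actual a_11 = -43 ✓
n=12: candidate gives 98, actual a_12 = 98 ✓
n=13: candidate gives -149, actual a_13 = -149 ✓
n=14: candidate gives 140, actual a_14 = 140 ✓
n=15: candidate gives -4, actual a_15 = -4 ✓
n=16: candidate gives -263, actual a_16 = -263 ✓
n=17: candidate gives 494, actual a_17 = 494 ✓
n=18: candidate gives -277, actual a_18 = -277 ✓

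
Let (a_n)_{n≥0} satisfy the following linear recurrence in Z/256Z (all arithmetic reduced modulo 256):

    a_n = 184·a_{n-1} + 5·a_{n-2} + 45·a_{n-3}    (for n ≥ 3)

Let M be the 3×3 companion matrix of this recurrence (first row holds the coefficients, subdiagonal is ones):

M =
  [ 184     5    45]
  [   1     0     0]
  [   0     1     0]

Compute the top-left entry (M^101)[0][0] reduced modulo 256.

253

(M^101)[0][0] is the top entry after applying M 101 times to the unit state (1, 0, 0). Equivalently it is h_{103} for the auxiliary sequence (h_n) obeying the same recurrence with h_2 = 1 and h_i = 0 for 0 ≤ i < 2:
h_3 = 184·1 + 5·0 + 45·0 = 184
h_4 = 184·184 + 5·1 + 45·0 = 69
h_5 = 184·69 + 5·184 + 45·1 = 93
h_6 = 184·93 + 5·69 + 45·184 = 137
h_7 = 184·137 + 5·93 + 45·69 = 106
h_8 = 184·106 + 5·137 + 45·93 = 54
h_9 = 184·54 + 5·106 + 45·137 = 247
h_10 = 184·247 + 5·54 + 45·106 = 56
h_11 = 184·56 + 5·247 + 45·54 = 145
h_12 = 184·145 + 5·56 + 45·247 = 187
h_13 = 184·187 + 5·145 + 45·56 = 21
h_14 = 184·21 + 5·187 + 45·145 = 60
h_15 = 184·60 + 5·21 + 45·187 = 104
h_16 = 184·104 + 5·60 + 45·21 = 157
h_17 = 184·157 + 5·104 + 45·60 = 108
h_18 = 184·108 + 5·157 + 45·104 = 249
h_19 = 184·249 + 5·108 + 45·157 = 173
h_20 = 184·173 + 5·249 + 45·108 = 49
h_21 = 184·49 + 5·173 + 45·249 = 94
h_22 = 184·94 + 5·49 + 45·173 = 238
h_23 = 184·238 + 5·94 + 45·49 = 131
h_24 = 184·131 + 5·238 + 45·94 = 84
h_25 = 184·84 + 5·131 + 45·238 = 197
h_26 = 184·197 + 5·84 + 45·131 = 67
h_27 = 184·67 + 5·197 + 45·84 = 197
h_28 = 184·197 + 5·67 + 45·197 = 136
h_29 = 184·136 + 5·197 + 45·67 = 96
h_30 = 184·96 + 5·136 + 45·197 = 73
h_31 = 184·73 + 5·96 + 45·136 = 64
h_32 = 184·64 + 5·73 + 45·96 = 77
h_33 = 184·77 + 5·64 + 45·73 = 109
h_34 = 184·109 + 5·77 + 45·64 = 25
h_35 = 184·25 + 5·109 + 45·77 = 162
h_36 = 184·162 + 5·25 + 45·109 = 22
h_37 = 184·22 + 5·162 + 45·25 = 95
h_38 = 184·95 + 5·22 + 45·162 = 48
h_39 = 184·48 + 5·95 + 45·22 = 57
h_40 = 184·57 + 5·48 + 45·95 = 155
h_41 = 184·155 + 5·57 + 45·48 = 245
h_42 = 184·245 + 5·155 + 45·57 = 36
h_43 = 184·36 + 5·245 + 45·155 = 232
h_44 = 184·232 + 5·36 + 45·245 = 133
h_45 = 184·133 + 5·232 + 45·36 = 116
h_46 = 184·116 + 5·133 + 45·232 = 193
h_47 = 184·193 + 5·116 + 45·133 = 93
h_48 = 184·93 + 5·193 + 45·116 = 1
h_49 = 184·1 + 5·93 + 45·193 = 118
h_50 = 184·118 + 5·1 + 45·93 = 46
h_51 = 184·46 + 5·118 + 45·1 = 139
h_52 = 184·139 + 5·46 + 45·118 = 140
h_53 = 184·140 + 5·139 + 45·46 = 109
h_54 = 184·109 + 5·140 + 45·139 = 131
h_55 = 184·131 + 5·109 + 45·140 = 229
h_56 = 184·229 + 5·131 + 45·109 = 80
h_57 = 184·80 + 5·229 + 45·131 = 0
h_58 = 184·0 + 5·80 + 45·229 = 209
h_59 = 184·209 + 5·0 + 45·80 = 72
h_60 = 184·72 + 5·209 + 45·0 = 213
h_61 = 184·213 + 5·72 + 45·209 = 61
h_62 = 184·61 + 5·213 + 45·72 = 169
h_63 = 184·169 + 5·61 + 45·213 = 26
h_64 = 184·26 + 5·169 + 45·61 = 182
h_65 = 184·182 + 5·26 + 45·169 = 7
h_66 = 184·7 + 5·182 + 45·26 = 40
h_67 = 184·40 + 5·7 + 45·182 = 225
h_68 = 184·225 + 5·40 + 45·7 = 187
h_69 = 184·187 + 5·225 + 45·40 = 213
h_70 = 184·213 + 5·187 + 45·225 = 76
h_71 = 184·76 + 5·213 + 45·187 = 168
h_72 = 184·168 + 5·76 + 45·213 = 173
h_73 = 184·173 + 5·168 + 45·76 = 252
h_74 = 184·252 + 5·173 + 45·168 = 9
h_75 = 184·9 + 5·252 + 45·173 = 205
h_76 = 184·205 + 5·9 + 45·252 = 209
h_77 = 184·209 + 5·205 + 45·9 = 206
h_78 = 184·206 + 5·209 + 45·205 = 46
h_79 = 184·46 + 5·206 + 45·209 = 211
h_80 = 184·211 + 5·46 + 45·206 = 196
h_81 = 184·196 + 5·211 + 45·46 = 21
h_82 = 184·21 + 5·196 + 45·211 = 3
h_83 = 184·3 + 5·21 + 45·196 = 5
h_84 = 184·5 + 5·3 + 45·21 = 88
h_85 = 184·88 + 5·5 + 45·3 = 224
h_86 = 184·224 + 5·88 + 45·5 = 153
h_87 = 184·153 + 5·224 + 45·88 = 208
h_88 = 184·208 + 5·153 + 45·224 = 221
h_89 = 184·221 + 5·208 + 45·153 = 205
h_90 = 184·205 + 5·221 + 45·208 = 57
h_91 = 184·57 + 5·205 + 45·221 = 210
h_92 = 184·210 + 5·57 + 45·205 = 22
h_93 = 184·22 + 5·210 + 45·57 = 239
h_94 = 184·239 + 5·22 + 45·210 = 32
h_95 = 184·32 + 5·239 + 45·22 = 137
h_96 = 184·137 + 5·32 + 45·239 = 27
h_97 = 184·27 + 5·137 + 45·32 = 181
h_98 = 184·181 + 5·27 + 45·137 = 180
h_99 = 184·180 + 5·181 + 45·27 = 168
h_100 = 184·168 + 5·180 + 45·181 = 21
h_101 = 184·21 + 5·168 + 45·180 = 4
h_102 = 184·4 + 5·21 + 45·168 = 209
h_103 = 184·209 + 5·4 + 45·21 = 253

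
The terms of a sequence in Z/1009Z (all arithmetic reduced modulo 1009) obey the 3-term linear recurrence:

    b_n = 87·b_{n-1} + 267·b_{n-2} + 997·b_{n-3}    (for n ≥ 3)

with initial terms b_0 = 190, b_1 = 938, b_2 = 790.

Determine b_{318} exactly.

b_3 = 87·790 + 267·938 + 997·190 = 70
b_4 = 87·70 + 267·790 + 997·938 = 937
b_5 = 87·937 + 267·70 + 997·790 = 928
b_6 = 87·928 + 267·937 + 997·70 = 132
b_7 = 87·132 + 267·928 + 997·937 = 811
b_8 = 87·811 + 267·132 + 997·928 = 828
Continuing the recurrence:
  b_9 = 433;  b_10 = 801;  b_11 = 805;  b_12 = 222;  b_13 = 639;  b_14 = 271
  b_15 = 825;  b_16 = 249;  b_17 = 562;  b_18 = 541;  b_19 = 405;  b_20 = 399
  b_21 = 141;  b_22 = 932;  b_23 = 935;  b_24 = 572;  b_25 = 660;  b_26 = 151
  b_27 = 873;  b_28 = 385;  b_29 = 416;  b_30 = 368;  b_31 = 235;  b_32 = 701
  b_33 = 254;  b_34 = 609;  b_35 = 390;  b_36 = 766;  b_37 = 6;  b_38 = 582
  b_39 = 666;  b_40 = 365;  b_41 = 793;  b_42 = 41;  b_43 = 37;  b_44 = 614
  b_45 = 247;  b_46 = 336;  b_47 = 30;  b_48 = 566;  b_49 = 752;  b_50 = 260
  b_51 = 686;  b_52 = 7;  b_53 = 40;  b_54 = 144;  b_55 = 926;  b_56 = 477
  b_57 = 457;  b_58 = 620;  b_59 = 723;  b_60 = 977;  b_61 = 188;  b_62 = 145
  b_63 = 637;  b_64 = 59;  b_65 = 933;  b_66 = 488;  b_67 = 267;  b_68 = 60
  b_69 = 23;  b_70 = 691;  b_71 = 962;  b_72 = 530;  b_73 = 44;  b_74 = 606
  b_75 = 597;  b_76 = 314;  b_77 = 852;  b_78 = 457;  b_79 = 126;  b_80 = 668
  b_81 = 509;  b_82 = 156;  b_83 = 199;  b_84 = 389;  b_85 = 348;  b_86 = 581
  b_87 = 562;  b_88 = 63;  b_89 = 240;  b_90 = 687;  b_91 = 1004;  b_92 = 512
  b_93 = 659;  b_94 = 369;  b_95 = 112;  b_96 = 468;  b_97 = 607;  b_98 = 855
  b_99 = 786;  b_100 = 809;  b_101 = 582;  b_102 = 919;  b_103 = 632;  b_104 = 763
  b_105 = 99;  b_106 = 932;  b_107 = 488;  b_108 = 529;  b_109 = 668;  b_110 = 784
  b_111 = 74;  b_112 = 905;  b_113 = 293;  b_114 = 871;  b_115 = 879;  b_116 = 796
  b_117 = 883;  b_118 = 321;  b_119 = 877;  b_120 = 60;  b_121 = 430;  b_122 = 528
  b_123 = 604;  b_124 = 690;  b_125 = 45;  b_126 = 286;  b_127 = 365;  b_128 = 623
  b_129 = 910;  b_130 = 989;  b_131 = 675;  b_132 = 87;  b_133 = 360;  b_134 = 35
  b_135 = 248;  b_136 = 367;  b_137 = 861;  b_138 = 408;  b_139 = 657;  b_140 = 377
  b_141 = 513;  b_142 = 182;  b_143 = 967;  b_144 = 442;  b_145 = 840;  b_146 = 897
  b_147 = 369;  b_148 = 191;  b_149 = 449;  b_150 = 876;  b_151 = 75;  b_152 = 941
  b_153 = 570;  b_154 = 264;  b_155 = 408;  b_156 = 262;  b_157 = 419;  b_158 = 611
  b_159 = 446;  b_160 = 156;  b_161 = 206;  b_162 = 745;  b_163 = 901;  b_164 = 382
  b_165 = 503;  b_166 = 746;  b_167 = 891;  b_168 = 251;  b_169 = 550;  b_170 = 248
  b_171 = 947;  b_172 = 745;  b_173 = 889;  b_174 = 536;  b_175 = 607;  b_176 = 606
  b_177 = 505;  b_178 = 689;  b_179 = 841;  b_180 = 838;  b_181 = 611;  b_182 = 435
  b_183 = 225;  b_184 = 245;  b_185 = 495;  b_186 = 844;  b_187 = 853;  b_188 = 0
  b_189 = 688;  b_190 = 179;  b_191 = 496;  b_192 = 960;  b_193 = 905;  b_194 = 169
  b_195 = 640;  b_196 = 142;  b_197 = 595;  b_198 = 270;  b_199 = 40;  b_200 = 827
  b_201 = 687;  b_202 = 605;  b_203 = 124;  b_204 = 621;  b_205 = 164;  b_206 = 1003
  b_207 = 499;  b_208 = 492;  b_209 = 543;  b_210 = 78;  b_211 = 567;  b_212 = 72
  b_213 = 322;  b_214 = 74;  b_215 = 738;  b_216 = 389;  b_217 = 958;  b_218 = 769
  b_219 = 186;  b_220 = 137;  b_221 = 894;  b_222 = 126;  b_223 = 811;  b_224 = 643
  b_225 = 554;  b_226 = 275;  b_227 = 669;  b_228 = 873;  b_229 = 33;  b_230 = 909
  b_231 = 734;  b_232 = 438;  b_233 = 187;  b_234 = 300;  b_235 = 143;  b_236 = 496
  b_237 = 40;  b_238 = 1008;  b_239 = 605;  b_240 = 429;  b_241 = 97;  b_242 = 696
  b_243 = 583;  b_244 = 292;  b_245 = 174;  b_246 = 341;  b_247 = 982;  b_248 = 845
  b_249 = 665;  b_250 = 265;  b_251 = 778;  b_252 = 300;  b_253 = 594;  b_254 = 353
  b_255 = 53;  b_256 = 924;  b_257 = 502;  b_258 = 163;  b_259 = 912;  b_260 = 806
  b_261 = 898;  b_262 = 873;  b_263 = 318;  b_264 = 758;  b_265 = 125;  b_266 = 582
  b_267 = 247;  b_268 = 826;  b_269 = 666;  b_270 = 63;  b_271 = 852;  b_272 = 215
  b_273 = 246;  b_274 = 980;  b_275 = 39;  b_276 = 770;  b_277 = 58;  b_278 = 296
  b_279 = 719;  b_280 = 638;  b_281 = 758;  b_282 = 639;  b_283 = 91;  b_284 = 931
  b_285 = 762;  b_286 = 989;  b_287 = 850;  b_288 = 944;  b_289 = 564;  b_290 = 324
  b_291 = 963;  b_292 = 63;  b_293 = 410;  b_294 = 575;  b_295 = 326;  b_296 = 392
  b_297 = 229;  b_298 = 604;  b_299 = 15;  b_300 = 403;  b_301 = 539;  b_302 = 946
  b_303 = 408;  b_304 = 99;  b_305 = 252;  b_306 = 74;  b_307 = 895;  b_308 = 762
  b_309 = 662;  b_310 = 76;  b_311 = 674;  b_312 = 356;  b_313 = 146;  b_314 = 784
  b_315 = 0;  b_316 = 731
b_317 = 87·731 + 267·0 + 997·784 = 712
b_318 = 87·712 + 267·731 + 997·0 = 835

835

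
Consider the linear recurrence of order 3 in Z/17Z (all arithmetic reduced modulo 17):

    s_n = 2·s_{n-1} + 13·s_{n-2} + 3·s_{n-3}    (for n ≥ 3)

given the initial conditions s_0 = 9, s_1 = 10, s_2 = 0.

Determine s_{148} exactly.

s_3 = 2·0 + 13·10 + 3·9 = 4
s_4 = 2·4 + 13·0 + 3·10 = 4
s_5 = 2·4 + 13·4 + 3·0 = 9
s_6 = 2·9 + 13·4 + 3·4 = 14
s_7 = 2·14 + 13·9 + 3·4 = 4
s_8 = 2·4 + 13·14 + 3·9 = 13
s_9 = 2·13 + 13·4 + 3·14 = 1
s_10 = 2·1 + 13·13 + 3·4 = 13
s_11 = 2·13 + 13·1 + 3·13 = 10
s_12 = 2·10 + 13·13 + 3·1 = 5
s_13 = 2·5 + 13·10 + 3·13 = 9
s_14 = 2·9 + 13·5 + 3·10 = 11
s_15 = 2·11 + 13·9 + 3·5 = 1
s_16 = 2·1 + 13·11 + 3·9 = 2
s_17 = 2·2 + 13·1 + 3·11 = 16
s_18 = 2·16 + 13·2 + 3·1 = 10
s_19 = 2·10 + 13·16 + 3·2 = 13
s_20 = 2·13 + 13·10 + 3·16 = 0
s_21 = 2·0 + 13·13 + 3·10 = 12
s_22 = 2·12 + 13·0 + 3·13 = 12
s_23 = 2·12 + 13·12 + 3·0 = 10
s_24 = 2·10 + 13·12 + 3·12 = 8
s_25 = 2·8 + 13·10 + 3·12 = 12
s_26 = 2·12 + 13·8 + 3·10 = 5
s_27 = 2·5 + 13·12 + 3·8 = 3
s_28 = 2·3 + 13·5 + 3·12 = 5
s_29 = 2·5 + 13·3 + 3·5 = 13
s_30 = 2·13 + 13·5 + 3·3 = 15
s_31 = 2·15 + 13·13 + 3·5 = 10
s_32 = 2·10 + 13·15 + 3·13 = 16
s_33 = 2·16 + 13·10 + 3·15 = 3
s_34 = 2·3 + 13·16 + 3·10 = 6
s_35 = 2·6 + 13·3 + 3·16 = 14
s_36 = 2·14 + 13·6 + 3·3 = 13
s_37 = 2·13 + 13·14 + 3·6 = 5
s_38 = 2·5 + 13·13 + 3·14 = 0
s_39 = 2·0 + 13·5 + 3·13 = 2
s_40 = 2·2 + 13·0 + 3·5 = 2
s_41 = 2·2 + 13·2 + 3·0 = 13
s_42 = 2·13 + 13·2 + 3·2 = 7
s_43 = 2·7 + 13·13 + 3·2 = 2
s_44 = 2·2 + 13·7 + 3·13 = 15
s_45 = 2·15 + 13·2 + 3·7 = 9
s_46 = 2·9 + 13·15 + 3·2 = 15
s_47 = 2·15 + 13·9 + 3·15 = 5
s_48 = 2·5 + 13·15 + 3·9 = 11
s_49 = 2·11 + 13·5 + 3·15 = 13
s_50 = 2·13 + 13·11 + 3·5 = 14
s_51 = 2·14 + 13·13 + 3·11 = 9
s_52 = 2·9 + 13·14 + 3·13 = 1
s_53 = 2·1 + 13·9 + 3·14 = 8
s_54 = 2·8 + 13·1 + 3·9 = 5
s_55 = 2·5 + 13·8 + 3·1 = 15
s_56 = 2·15 + 13·5 + 3·8 = 0
s_57 = 2·0 + 13·15 + 3·5 = 6
s_58 = 2·6 + 13·0 + 3·15 = 6
s_59 = 2·6 + 13·6 + 3·0 = 5
s_60 = 2·5 + 13·6 + 3·6 = 4
s_61 = 2·4 + 13·5 + 3·6 = 6
s_62 = 2·6 + 13·4 + 3·5 = 11
s_63 = 2·11 + 13·6 + 3·4 = 10
s_64 = 2·10 + 13·11 + 3·6 = 11
s_65 = 2·11 + 13·10 + 3·11 = 15
s_66 = 2·15 + 13·11 + 3·10 = 16
s_67 = 2·16 + 13·15 + 3·11 = 5
s_68 = 2·5 + 13·16 + 3·15 = 8
s_69 = 2·8 + 13·5 + 3·16 = 10
s_70 = 2·10 + 13·8 + 3·5 = 3
s_71 = 2·3 + 13·10 + 3·8 = 7
s_72 = 2·7 + 13·3 + 3·10 = 15
s_73 = 2·15 + 13·7 + 3·3 = 11
s_74 = 2·11 + 13·15 + 3·7 = 0
s_75 = 2·0 + 13·11 + 3·15 = 1
s_76 = 2·1 + 13·0 + 3·11 = 1
s_77 = 2·1 + 13·1 + 3·0 = 15
s_78 = 2·15 + 13·1 + 3·1 = 12
s_79 = 2·12 + 13·15 + 3·1 = 1
s_80 = 2·1 + 13·12 + 3·15 = 16
s_81 = 2·16 + 13·1 + 3·12 = 13
s_82 = 2·13 + 13·16 + 3·1 = 16
s_83 = 2·16 + 13·13 + 3·16 = 11
s_84 = 2·11 + 13·16 + 3·13 = 14
s_85 = 2·14 + 13·11 + 3·16 = 15
s_86 = 2·15 + 13·14 + 3·11 = 7
s_87 = 2·7 + 13·15 + 3·14 = 13
s_88 = 2·13 + 13·7 + 3·15 = 9
s_89 = 2·9 + 13·13 + 3·7 = 4
s_90 = 2·4 + 13·9 + 3·13 = 11
s_91 = 2·11 + 13·4 + 3·9 = 16
s_92 = 2·16 + 13·11 + 3·4 = 0
s_93 = 2·0 + 13·16 + 3·11 = 3
s_94 = 2·3 + 13·0 + 3·16 = 3
s_95 = 2·3 + 13·3 + 3·0 = 11
s_96 = 2·11 + 13·3 + 3·3 = 2
s_97 = 2·2 + 13·11 + 3·3 = 3
s_98 = 2·3 + 13·2 + 3·11 = 14
s_99 = 2·14 + 13·3 + 3·2 = 5
s_100 = 2·5 + 13·14 + 3·3 = 14
s_101 = 2·14 + 13·5 + 3·14 = 16
s_102 = 2·16 + 13·14 + 3·5 = 8
s_103 = 2·8 + 13·16 + 3·14 = 11
s_104 = 2·11 + 13·8 + 3·16 = 4
s_105 = 2·4 + 13·11 + 3·8 = 5
s_106 = 2·5 + 13·4 + 3·11 = 10
s_107 = 2·10 + 13·5 + 3·4 = 12
s_108 = 2·12 + 13·10 + 3·5 = 16
s_109 = 2·16 + 13·12 + 3·10 = 14
s_110 = 2·14 + 13·16 + 3·12 = 0
s_111 = 2·0 + 13·14 + 3·16 = 9
s_112 = 2·9 + 13·0 + 3·14 = 9
s_113 = 2·9 + 13·9 + 3·0 = 16
s_114 = 2·16 + 13·9 + 3·9 = 6
s_115 = 2·6 + 13·16 + 3·9 = 9
s_116 = 2·9 + 13·6 + 3·16 = 8
s_117 = 2·8 + 13·9 + 3·6 = 15
s_118 = 2·15 + 13·8 + 3·9 = 8
s_119 = 2·8 + 13·15 + 3·8 = 14
s_120 = 2·14 + 13·8 + 3·15 = 7
s_121 = 2·7 + 13·14 + 3·8 = 16
s_122 = 2·16 + 13·7 + 3·14 = 12
s_123 = 2·12 + 13·16 + 3·7 = 15
s_124 = 2·15 + 13·12 + 3·16 = 13
s_125 = 2·13 + 13·15 + 3·12 = 2
s_126 = 2·2 + 13·13 + 3·15 = 14
s_127 = 2·14 + 13·2 + 3·13 = 8
s_128 = 2·8 + 13·14 + 3·2 = 0
s_129 = 2·0 + 13·8 + 3·14 = 10
s_130 = 2·10 + 13·0 + 3·8 = 10
s_131 = 2·10 + 13·10 + 3·0 = 14
s_132 = 2·14 + 13·10 + 3·10 = 1
s_133 = 2·1 + 13·14 + 3·10 = 10
s_134 = 2·10 + 13·1 + 3·14 = 7
s_135 = 2·7 + 13·10 + 3·1 = 11
s_136 = 2·11 + 13·7 + 3·10 = 7
s_137 = 2·7 + 13·11 + 3·7 = 8
s_138 = 2·8 + 13·7 + 3·11 = 4
s_139 = 2·4 + 13·8 + 3·7 = 14
s_140 = 2·14 + 13·4 + 3·8 = 2
s_141 = 2·2 + 13·14 + 3·4 = 11
s_142 = 2·11 + 13·2 + 3·14 = 5
s_143 = 2·5 + 13·11 + 3·2 = 6
s_144 = 2·6 + 13·5 + 3·11 = 8
s_145 = 2·8 + 13·6 + 3·5 = 7
s_146 = 2·7 + 13·8 + 3·6 = 0
s_147 = 2·0 + 13·7 + 3·8 = 13
s_148 = 2·13 + 13·0 + 3·7 = 13

13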